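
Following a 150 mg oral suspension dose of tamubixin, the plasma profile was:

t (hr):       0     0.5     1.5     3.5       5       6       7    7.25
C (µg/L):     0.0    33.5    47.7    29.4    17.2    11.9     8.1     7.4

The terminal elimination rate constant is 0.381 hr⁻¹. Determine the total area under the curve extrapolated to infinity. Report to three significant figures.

Trapezoidal AUC_0→7.25:
  [0→0.5]: (0.0+33.5)/2 × 0.5 = 8.375
  [0.5→1.5]: (33.5+47.7)/2 × 1 = 40.6
  [1.5→3.5]: (47.7+29.4)/2 × 2 = 77.1
  [3.5→5]: (29.4+17.2)/2 × 1.5 = 34.95
  [5→6]: (17.2+11.9)/2 × 1 = 14.55
  [6→7]: (11.9+8.1)/2 × 1 = 10.0
  [7→7.25]: (8.1+7.4)/2 × 0.25 = 1.9375
  Sum = 187.5125 µg/L·hr
Extrapolated tail: C_last / k_e = 7.4 / 0.381 = 19.423
AUC_0→∞ = 187.5125 + 19.423 = 206.9355 µg/L·hr

AUC = 207 µg/L·hr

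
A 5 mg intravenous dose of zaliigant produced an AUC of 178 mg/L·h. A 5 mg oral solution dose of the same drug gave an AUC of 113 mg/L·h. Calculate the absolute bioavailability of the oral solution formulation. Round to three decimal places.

F = (AUC_ev / D_ev) / (AUC_iv / D_iv)
  = (113/5) / (178/5)
  = 22.6 / 35.6 = 0.6348

F = 0.635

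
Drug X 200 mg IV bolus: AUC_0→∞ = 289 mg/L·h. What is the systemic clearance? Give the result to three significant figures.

CL = 0.692 L/h

CL = Dose_iv / AUC_0→∞
   = 200 / 289 = 0.692042 L/h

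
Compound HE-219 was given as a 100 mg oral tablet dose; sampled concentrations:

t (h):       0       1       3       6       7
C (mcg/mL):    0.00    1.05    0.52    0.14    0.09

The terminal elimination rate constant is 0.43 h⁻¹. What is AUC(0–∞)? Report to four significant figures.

Trapezoidal AUC_0→7:
  [0→1]: (0.00+1.05)/2 × 1 = 0.525
  [1→3]: (1.05+0.52)/2 × 2 = 1.57
  [3→6]: (0.52+0.14)/2 × 3 = 0.99
  [6→7]: (0.14+0.09)/2 × 1 = 0.115
  Sum = 3.2 mcg/mL·h
Extrapolated tail: C_last / k_e = 0.09 / 0.43 = 0.209
AUC_0→∞ = 3.2 + 0.209 = 3.409 mcg/mL·h

AUC = 3.409 mcg/mL·h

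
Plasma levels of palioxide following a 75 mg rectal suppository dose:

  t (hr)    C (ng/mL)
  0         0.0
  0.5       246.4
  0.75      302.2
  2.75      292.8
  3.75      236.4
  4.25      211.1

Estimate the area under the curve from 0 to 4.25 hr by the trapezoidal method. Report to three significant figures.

AUC = 1100 ng/mL·hr

Trapezoidal AUC_0→4.25:
  [0→0.5]: (0.0+246.4)/2 × 0.5 = 61.6
  [0.5→0.75]: (246.4+302.2)/2 × 0.25 = 68.575
  [0.75→2.75]: (302.2+292.8)/2 × 2 = 595.0
  [2.75→3.75]: (292.8+236.4)/2 × 1 = 264.6
  [3.75→4.25]: (236.4+211.1)/2 × 0.5 = 111.875
  Sum = 1101.65 ng/mL·hr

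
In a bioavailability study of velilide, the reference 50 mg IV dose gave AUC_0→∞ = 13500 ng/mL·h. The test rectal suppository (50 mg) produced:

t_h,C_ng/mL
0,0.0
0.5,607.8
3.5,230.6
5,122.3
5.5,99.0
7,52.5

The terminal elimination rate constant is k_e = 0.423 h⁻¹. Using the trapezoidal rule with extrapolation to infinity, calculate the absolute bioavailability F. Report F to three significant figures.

F = 0.146

Trapezoidal AUC_0→7 (rectal suppository):
  [0→0.5]: (0.0+607.8)/2 × 0.5 = 151.95
  [0.5→3.5]: (607.8+230.6)/2 × 3 = 1257.6
  [3.5→5]: (230.6+122.3)/2 × 1.5 = 264.675
  [5→5.5]: (122.3+99.0)/2 × 0.5 = 55.325
  [5.5→7]: (99.0+52.5)/2 × 1.5 = 113.625
  Sum = 1843.175 ng/mL·h
Tail: C_last/k_e = 52.5/0.423 = 124.113
AUC_0→∞ (rectal suppository) = 1843.175 + 124.113 = 1967.288 ng/mL·h
F = (AUC_ev/D_ev)/(AUC_iv/D_iv) = (1967.288/50)/(13500/50) = 39.34576/270 = 0.1457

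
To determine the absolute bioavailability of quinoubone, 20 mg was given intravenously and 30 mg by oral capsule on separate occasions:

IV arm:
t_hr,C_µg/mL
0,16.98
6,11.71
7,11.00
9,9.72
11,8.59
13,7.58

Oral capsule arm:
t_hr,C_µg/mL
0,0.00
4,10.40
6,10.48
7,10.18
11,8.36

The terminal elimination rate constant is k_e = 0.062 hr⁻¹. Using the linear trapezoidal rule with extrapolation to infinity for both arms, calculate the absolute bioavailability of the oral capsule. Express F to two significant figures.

F = 0.54

Trapezoidal AUC_0→13 (IV):
  [0→6]: (16.98+11.71)/2 × 6 = 86.07
  [6→7]: (11.71+11.00)/2 × 1 = 11.355
  [7→9]: (11.00+9.72)/2 × 2 = 20.72
  [9→11]: (9.72+8.59)/2 × 2 = 18.31
  [11→13]: (8.59+7.58)/2 × 2 = 16.17
  Sum = 152.625 µg/mL·hr
IV tail: 7.58/0.062 = 122.258; AUC_iv,0→∞ = 152.625 + 122.258 = 274.883 µg/mL·hr
Trapezoidal AUC_0→11 (oral capsule):
  [0→4]: (0.00+10.40)/2 × 4 = 20.8
  [4→6]: (10.40+10.48)/2 × 2 = 20.88
  [6→7]: (10.48+10.18)/2 × 1 = 10.33
  [7→11]: (10.18+8.36)/2 × 4 = 37.08
  Sum = 89.09 µg/mL·hr
oral capsule tail: 8.36/0.062 = 134.839; AUC_ev,0→∞ = 89.09 + 134.839 = 223.929 µg/mL·hr
F = (AUC_ev/D_ev)/(AUC_iv/D_iv) = (223.929/30)/(274.883/20) = 7.4643/13.74415 = 0.5431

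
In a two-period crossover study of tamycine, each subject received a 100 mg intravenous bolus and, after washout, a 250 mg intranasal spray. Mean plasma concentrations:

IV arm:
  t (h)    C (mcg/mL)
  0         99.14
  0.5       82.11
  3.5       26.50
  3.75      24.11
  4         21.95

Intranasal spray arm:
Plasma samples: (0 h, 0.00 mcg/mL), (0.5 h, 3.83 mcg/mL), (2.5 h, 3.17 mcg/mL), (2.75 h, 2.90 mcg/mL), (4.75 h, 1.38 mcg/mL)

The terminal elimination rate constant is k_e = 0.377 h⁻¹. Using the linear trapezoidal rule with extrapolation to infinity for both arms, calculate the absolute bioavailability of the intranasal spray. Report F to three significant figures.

F = 0.0239

Trapezoidal AUC_0→4 (IV):
  [0→0.5]: (99.14+82.11)/2 × 0.5 = 45.3125
  [0.5→3.5]: (82.11+26.50)/2 × 3 = 162.915
  [3.5→3.75]: (26.50+24.11)/2 × 0.25 = 6.32625
  [3.75→4]: (24.11+21.95)/2 × 0.25 = 5.7575
  Sum = 220.31125 mcg/mL·h
IV tail: 21.95/0.377 = 58.223; AUC_iv,0→∞ = 220.31125 + 58.223 = 278.53425 mcg/mL·h
Trapezoidal AUC_0→4.75 (intranasal spray):
  [0→0.5]: (0.00+3.83)/2 × 0.5 = 0.9575
  [0.5→2.5]: (3.83+3.17)/2 × 2 = 7.0
  [2.5→2.75]: (3.17+2.90)/2 × 0.25 = 0.75875
  [2.75→4.75]: (2.90+1.38)/2 × 2 = 4.28
  Sum = 12.99625 mcg/mL·h
intranasal spray tail: 1.38/0.377 = 3.660; AUC_ev,0→∞ = 12.99625 + 3.660 = 16.65625 mcg/mL·h
F = (AUC_ev/D_ev)/(AUC_iv/D_iv) = (16.65625/250)/(278.53425/100) = 0.066625/2.7853425 = 0.0239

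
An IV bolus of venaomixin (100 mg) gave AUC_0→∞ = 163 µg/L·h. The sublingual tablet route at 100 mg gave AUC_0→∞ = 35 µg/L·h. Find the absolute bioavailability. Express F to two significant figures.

F = 0.21

F = (AUC_ev / D_ev) / (AUC_iv / D_iv)
  = (35/100) / (163/100)
  = 0.35 / 1.63 = 0.2147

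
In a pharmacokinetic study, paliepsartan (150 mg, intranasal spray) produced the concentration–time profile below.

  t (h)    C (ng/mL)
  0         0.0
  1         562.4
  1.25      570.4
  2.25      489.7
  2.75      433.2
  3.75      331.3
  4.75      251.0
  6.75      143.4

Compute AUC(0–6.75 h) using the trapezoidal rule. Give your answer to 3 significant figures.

AUC = 2250 ng/mL·h

Trapezoidal AUC_0→6.75:
  [0→1]: (0.0+562.4)/2 × 1 = 281.2
  [1→1.25]: (562.4+570.4)/2 × 0.25 = 141.6
  [1.25→2.25]: (570.4+489.7)/2 × 1 = 530.05
  [2.25→2.75]: (489.7+433.2)/2 × 0.5 = 230.725
  [2.75→3.75]: (433.2+331.3)/2 × 1 = 382.25
  [3.75→4.75]: (331.3+251.0)/2 × 1 = 291.15
  [4.75→6.75]: (251.0+143.4)/2 × 2 = 394.4
  Sum = 2251.375 ng/mL·h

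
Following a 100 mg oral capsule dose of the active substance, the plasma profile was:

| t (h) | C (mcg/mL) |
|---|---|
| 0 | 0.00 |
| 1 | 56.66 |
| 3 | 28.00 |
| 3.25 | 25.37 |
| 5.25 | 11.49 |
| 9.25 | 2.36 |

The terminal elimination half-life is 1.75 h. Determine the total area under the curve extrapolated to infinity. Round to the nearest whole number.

Trapezoidal AUC_0→9.25:
  [0→1]: (0.00+56.66)/2 × 1 = 28.33
  [1→3]: (56.66+28.00)/2 × 2 = 84.66
  [3→3.25]: (28.00+25.37)/2 × 0.25 = 6.67125
  [3.25→5.25]: (25.37+11.49)/2 × 2 = 36.86
  [5.25→9.25]: (11.49+2.36)/2 × 4 = 27.7
  Sum = 184.22125 mcg/mL·h
k_e = ln2 / t½ = 0.693147 / 1.75 = 0.3961 h^-1
Extrapolated tail: C_last / k_e = 2.36 / 0.3961 = 5.958
AUC_0→∞ = 184.22125 + 5.958 = 190.17925 mcg/mL·h

AUC = 190 mcg/mL·h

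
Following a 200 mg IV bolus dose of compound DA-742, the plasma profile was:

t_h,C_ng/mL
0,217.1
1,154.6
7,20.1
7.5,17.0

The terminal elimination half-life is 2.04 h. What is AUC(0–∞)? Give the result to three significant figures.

Trapezoidal AUC_0→7.5:
  [0→1]: (217.1+154.6)/2 × 1 = 185.85
  [1→7]: (154.6+20.1)/2 × 6 = 524.1
  [7→7.5]: (20.1+17.0)/2 × 0.5 = 9.275
  Sum = 719.225 ng/mL·h
k_e = ln2 / t½ = 0.693147 / 2.04 = 0.3398 h^-1
Extrapolated tail: C_last / k_e = 17.0 / 0.3398 = 50.029
AUC_0→∞ = 719.225 + 50.029 = 769.254 ng/mL·h

AUC = 769 ng/mL·h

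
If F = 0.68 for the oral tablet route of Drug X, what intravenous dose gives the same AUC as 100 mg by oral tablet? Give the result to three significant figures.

D_iv = 68.0 mg

Systemic exposure from an extravascular dose = F × D_ev, so the equivalent IV dose is F × D_ev.
D_iv = F × D_ev = 0.68 × 100 = 68 mg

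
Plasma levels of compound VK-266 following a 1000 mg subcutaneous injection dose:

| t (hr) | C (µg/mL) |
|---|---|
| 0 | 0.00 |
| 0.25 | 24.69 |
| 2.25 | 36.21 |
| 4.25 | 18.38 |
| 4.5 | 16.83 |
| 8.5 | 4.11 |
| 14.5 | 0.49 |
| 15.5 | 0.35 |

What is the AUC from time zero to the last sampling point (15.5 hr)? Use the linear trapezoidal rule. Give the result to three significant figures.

AUC = 179 µg/mL·hr

Trapezoidal AUC_0→15.5:
  [0→0.25]: (0.00+24.69)/2 × 0.25 = 3.08625
  [0.25→2.25]: (24.69+36.21)/2 × 2 = 60.9
  [2.25→4.25]: (36.21+18.38)/2 × 2 = 54.59
  [4.25→4.5]: (18.38+16.83)/2 × 0.25 = 4.40125
  [4.5→8.5]: (16.83+4.11)/2 × 4 = 41.88
  [8.5→14.5]: (4.11+0.49)/2 × 6 = 13.8
  [14.5→15.5]: (0.49+0.35)/2 × 1 = 0.42
  Sum = 179.0775 µg/mL·hr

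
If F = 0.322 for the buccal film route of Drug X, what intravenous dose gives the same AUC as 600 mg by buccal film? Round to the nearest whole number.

D_iv = 193 mg

Systemic exposure from an extravascular dose = F × D_ev, so the equivalent IV dose is F × D_ev.
D_iv = F × D_ev = 0.322 × 600 = 193.2 mg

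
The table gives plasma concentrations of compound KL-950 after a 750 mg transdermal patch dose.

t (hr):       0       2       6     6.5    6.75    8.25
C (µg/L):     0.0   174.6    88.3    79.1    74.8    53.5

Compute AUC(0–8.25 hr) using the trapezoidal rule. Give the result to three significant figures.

Trapezoidal AUC_0→8.25:
  [0→2]: (0.0+174.6)/2 × 2 = 174.6
  [2→6]: (174.6+88.3)/2 × 4 = 525.8
  [6→6.5]: (88.3+79.1)/2 × 0.5 = 41.85
  [6.5→6.75]: (79.1+74.8)/2 × 0.25 = 19.2375
  [6.75→8.25]: (74.8+53.5)/2 × 1.5 = 96.225
  Sum = 857.7125 µg/L·hr

AUC = 858 µg/L·hr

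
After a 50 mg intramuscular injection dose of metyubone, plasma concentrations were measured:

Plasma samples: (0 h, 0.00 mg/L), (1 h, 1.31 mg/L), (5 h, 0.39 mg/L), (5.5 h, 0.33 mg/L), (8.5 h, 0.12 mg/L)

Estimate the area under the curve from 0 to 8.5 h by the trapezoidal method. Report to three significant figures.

AUC = 4.91 mg/L·h

Trapezoidal AUC_0→8.5:
  [0→1]: (0.00+1.31)/2 × 1 = 0.655
  [1→5]: (1.31+0.39)/2 × 4 = 3.4
  [5→5.5]: (0.39+0.33)/2 × 0.5 = 0.18
  [5.5→8.5]: (0.33+0.12)/2 × 3 = 0.675
  Sum = 4.91 mg/L·h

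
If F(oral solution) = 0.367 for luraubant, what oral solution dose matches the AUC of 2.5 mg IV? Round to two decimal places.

For equal systemic exposure: F × D_ev = D_iv
D_ev = D_iv / F = 2.5 / 0.367 = 6.81199 mg

D_oral = 6.81 mg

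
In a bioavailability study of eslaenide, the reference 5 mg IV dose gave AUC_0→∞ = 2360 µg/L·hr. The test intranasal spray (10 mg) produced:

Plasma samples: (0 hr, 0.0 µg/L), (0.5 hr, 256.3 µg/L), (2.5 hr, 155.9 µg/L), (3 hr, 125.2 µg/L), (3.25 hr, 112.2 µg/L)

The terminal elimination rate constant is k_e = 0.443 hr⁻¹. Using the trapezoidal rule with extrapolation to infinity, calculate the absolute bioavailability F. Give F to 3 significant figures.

F = 0.176

Trapezoidal AUC_0→3.25 (intranasal spray):
  [0→0.5]: (0.0+256.3)/2 × 0.5 = 64.075
  [0.5→2.5]: (256.3+155.9)/2 × 2 = 412.2
  [2.5→3]: (155.9+125.2)/2 × 0.5 = 70.275
  [3→3.25]: (125.2+112.2)/2 × 0.25 = 29.675
  Sum = 576.225 µg/L·hr
Tail: C_last/k_e = 112.2/0.443 = 253.273
AUC_0→∞ (intranasal spray) = 576.225 + 253.273 = 829.498 µg/L·hr
F = (AUC_ev/D_ev)/(AUC_iv/D_iv) = (829.498/10)/(2360/5) = 82.9498/472 = 0.1757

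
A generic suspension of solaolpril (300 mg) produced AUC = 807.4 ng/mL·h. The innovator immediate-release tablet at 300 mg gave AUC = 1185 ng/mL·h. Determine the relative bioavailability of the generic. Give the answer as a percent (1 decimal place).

F_rel = (AUC_test/D_test) / (AUC_ref/D_ref)
      = (807.4/300) / (1185/300)
      = 2.69133 / 3.95 = 0.6813 = 68.13%

F_rel = 68.1%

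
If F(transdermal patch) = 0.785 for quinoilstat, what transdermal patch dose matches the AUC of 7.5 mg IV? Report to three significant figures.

For equal systemic exposure: F × D_ev = D_iv
D_ev = D_iv / F = 7.5 / 0.785 = 9.55414 mg

D_transdermal = 9.55 mg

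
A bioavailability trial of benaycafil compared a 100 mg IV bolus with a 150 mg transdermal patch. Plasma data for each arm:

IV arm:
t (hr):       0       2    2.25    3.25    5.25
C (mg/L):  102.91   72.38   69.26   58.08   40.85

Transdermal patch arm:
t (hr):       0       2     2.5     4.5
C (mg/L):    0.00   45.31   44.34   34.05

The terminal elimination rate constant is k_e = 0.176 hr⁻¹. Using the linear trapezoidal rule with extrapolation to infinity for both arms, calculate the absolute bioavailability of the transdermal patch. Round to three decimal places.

Trapezoidal AUC_0→5.25 (IV):
  [0→2]: (102.91+72.38)/2 × 2 = 175.29
  [2→2.25]: (72.38+69.26)/2 × 0.25 = 17.705
  [2.25→3.25]: (69.26+58.08)/2 × 1 = 63.67
  [3.25→5.25]: (58.08+40.85)/2 × 2 = 98.93
  Sum = 355.595 mg/L·hr
IV tail: 40.85/0.176 = 232.102; AUC_iv,0→∞ = 355.595 + 232.102 = 587.697 mg/L·hr
Trapezoidal AUC_0→4.5 (transdermal patch):
  [0→2]: (0.00+45.31)/2 × 2 = 45.31
  [2→2.5]: (45.31+44.34)/2 × 0.5 = 22.4125
  [2.5→4.5]: (44.34+34.05)/2 × 2 = 78.39
  Sum = 146.1125 mg/L·hr
transdermal patch tail: 34.05/0.176 = 193.466; AUC_ev,0→∞ = 146.1125 + 193.466 = 339.5785 mg/L·hr
F = (AUC_ev/D_ev)/(AUC_iv/D_iv) = (339.5785/150)/(587.697/100) = 2.26386/5.87697 = 0.3852

F = 0.385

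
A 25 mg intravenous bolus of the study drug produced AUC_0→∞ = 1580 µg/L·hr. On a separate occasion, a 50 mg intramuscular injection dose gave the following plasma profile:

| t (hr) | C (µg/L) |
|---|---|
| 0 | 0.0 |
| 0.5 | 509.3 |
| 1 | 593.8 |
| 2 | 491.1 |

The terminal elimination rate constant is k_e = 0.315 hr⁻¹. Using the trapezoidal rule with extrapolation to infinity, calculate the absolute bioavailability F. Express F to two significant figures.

F = 0.79

Trapezoidal AUC_0→2 (intramuscular injection):
  [0→0.5]: (0.0+509.3)/2 × 0.5 = 127.325
  [0.5→1]: (509.3+593.8)/2 × 0.5 = 275.775
  [1→2]: (593.8+491.1)/2 × 1 = 542.45
  Sum = 945.55 µg/L·hr
Tail: C_last/k_e = 491.1/0.315 = 1559.048
AUC_0→∞ (intramuscular injection) = 945.55 + 1559.048 = 2504.598 µg/L·hr
F = (AUC_ev/D_ev)/(AUC_iv/D_iv) = (2504.598/50)/(1580/25) = 50.09196/63.2 = 0.7926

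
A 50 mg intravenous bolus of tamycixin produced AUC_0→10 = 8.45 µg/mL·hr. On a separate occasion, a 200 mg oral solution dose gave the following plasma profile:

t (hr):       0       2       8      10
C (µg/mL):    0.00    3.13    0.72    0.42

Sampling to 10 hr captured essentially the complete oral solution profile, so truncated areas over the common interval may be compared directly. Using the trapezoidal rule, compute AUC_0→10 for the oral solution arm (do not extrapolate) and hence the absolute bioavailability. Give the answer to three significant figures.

Trapezoidal AUC_0→10 (oral solution):
  [0→2]: (0.00+3.13)/2 × 2 = 3.13
  [2→8]: (3.13+0.72)/2 × 6 = 11.55
  [8→10]: (0.72+0.42)/2 × 2 = 1.14
  Sum = 15.82 µg/mL·hr
F = (AUC_ev/D_ev)/(AUC_iv/D_iv) = (15.82/200)/(8.45/50) = 0.0791/0.169 = 0.4680

F = 0.468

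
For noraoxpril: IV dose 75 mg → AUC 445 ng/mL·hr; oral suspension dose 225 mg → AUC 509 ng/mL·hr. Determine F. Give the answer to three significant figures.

F = 0.381

F = (AUC_ev / D_ev) / (AUC_iv / D_iv)
  = (509/225) / (445/75)
  = 2.26222 / 5.93333 = 0.3813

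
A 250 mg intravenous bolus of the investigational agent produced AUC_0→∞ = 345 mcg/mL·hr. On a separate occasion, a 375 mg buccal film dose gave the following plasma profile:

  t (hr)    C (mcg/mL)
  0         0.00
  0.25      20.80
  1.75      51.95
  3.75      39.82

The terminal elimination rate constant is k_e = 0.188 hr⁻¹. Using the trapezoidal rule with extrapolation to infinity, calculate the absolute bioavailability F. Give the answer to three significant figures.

Trapezoidal AUC_0→3.75 (buccal film):
  [0→0.25]: (0.00+20.80)/2 × 0.25 = 2.6
  [0.25→1.75]: (20.80+51.95)/2 × 1.5 = 54.5625
  [1.75→3.75]: (51.95+39.82)/2 × 2 = 91.77
  Sum = 148.9325 mcg/mL·hr
Tail: C_last/k_e = 39.82/0.188 = 211.809
AUC_0→∞ (buccal film) = 148.9325 + 211.809 = 360.7415 mcg/mL·hr
F = (AUC_ev/D_ev)/(AUC_iv/D_iv) = (360.7415/375)/(345/250) = 0.961977/1.38 = 0.6971

F = 0.697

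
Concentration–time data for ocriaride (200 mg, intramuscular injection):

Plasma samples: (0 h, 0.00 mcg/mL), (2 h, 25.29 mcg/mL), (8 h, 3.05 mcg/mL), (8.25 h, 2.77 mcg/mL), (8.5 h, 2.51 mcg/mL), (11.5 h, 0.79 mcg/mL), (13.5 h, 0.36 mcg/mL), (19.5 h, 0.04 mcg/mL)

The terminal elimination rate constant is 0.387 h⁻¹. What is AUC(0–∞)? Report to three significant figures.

AUC = 119 mcg/mL·h

Trapezoidal AUC_0→19.5:
  [0→2]: (0.00+25.29)/2 × 2 = 25.29
  [2→8]: (25.29+3.05)/2 × 6 = 85.02
  [8→8.25]: (3.05+2.77)/2 × 0.25 = 0.7275
  [8.25→8.5]: (2.77+2.51)/2 × 0.25 = 0.66
  [8.5→11.5]: (2.51+0.79)/2 × 3 = 4.95
  [11.5→13.5]: (0.79+0.36)/2 × 2 = 1.15
  [13.5→19.5]: (0.36+0.04)/2 × 6 = 1.2
  Sum = 118.9975 mcg/mL·h
Extrapolated tail: C_last / k_e = 0.04 / 0.387 = 0.103
AUC_0→∞ = 118.9975 + 0.103 = 119.1005 mcg/mL·h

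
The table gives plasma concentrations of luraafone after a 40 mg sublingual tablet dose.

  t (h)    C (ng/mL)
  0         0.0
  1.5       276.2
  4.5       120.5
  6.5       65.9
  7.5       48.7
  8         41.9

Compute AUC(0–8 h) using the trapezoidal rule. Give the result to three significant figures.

AUC = 1070 ng/mL·h

Trapezoidal AUC_0→8:
  [0→1.5]: (0.0+276.2)/2 × 1.5 = 207.15
  [1.5→4.5]: (276.2+120.5)/2 × 3 = 595.05
  [4.5→6.5]: (120.5+65.9)/2 × 2 = 186.4
  [6.5→7.5]: (65.9+48.7)/2 × 1 = 57.3
  [7.5→8]: (48.7+41.9)/2 × 0.5 = 22.65
  Sum = 1068.55 ng/mL·h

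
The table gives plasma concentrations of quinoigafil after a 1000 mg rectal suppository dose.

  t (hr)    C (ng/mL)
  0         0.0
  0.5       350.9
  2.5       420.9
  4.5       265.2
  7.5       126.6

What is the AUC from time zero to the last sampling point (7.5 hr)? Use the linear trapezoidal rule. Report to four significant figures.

AUC = 2133 ng/mL·hr

Trapezoidal AUC_0→7.5:
  [0→0.5]: (0.0+350.9)/2 × 0.5 = 87.725
  [0.5→2.5]: (350.9+420.9)/2 × 2 = 771.8
  [2.5→4.5]: (420.9+265.2)/2 × 2 = 686.1
  [4.5→7.5]: (265.2+126.6)/2 × 3 = 587.7
  Sum = 2133.325 ng/mL·hr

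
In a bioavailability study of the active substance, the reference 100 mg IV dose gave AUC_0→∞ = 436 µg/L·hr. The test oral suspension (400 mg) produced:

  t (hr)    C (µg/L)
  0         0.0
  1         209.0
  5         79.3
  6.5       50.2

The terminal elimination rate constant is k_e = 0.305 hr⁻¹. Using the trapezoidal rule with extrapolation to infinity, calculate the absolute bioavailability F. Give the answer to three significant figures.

Trapezoidal AUC_0→6.5 (oral suspension):
  [0→1]: (0.0+209.0)/2 × 1 = 104.5
  [1→5]: (209.0+79.3)/2 × 4 = 576.6
  [5→6.5]: (79.3+50.2)/2 × 1.5 = 97.125
  Sum = 778.225 µg/L·hr
Tail: C_last/k_e = 50.2/0.305 = 164.590
AUC_0→∞ (oral suspension) = 778.225 + 164.590 = 942.815 µg/L·hr
F = (AUC_ev/D_ev)/(AUC_iv/D_iv) = (942.815/400)/(436/100) = 2.3570375/4.36 = 0.5406

F = 0.541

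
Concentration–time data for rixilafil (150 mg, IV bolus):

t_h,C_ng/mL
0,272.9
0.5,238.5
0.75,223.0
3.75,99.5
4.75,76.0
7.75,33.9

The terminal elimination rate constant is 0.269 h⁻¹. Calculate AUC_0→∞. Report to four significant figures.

AUC = 1048 ng/mL·h

Trapezoidal AUC_0→7.75:
  [0→0.5]: (272.9+238.5)/2 × 0.5 = 127.85
  [0.5→0.75]: (238.5+223.0)/2 × 0.25 = 57.6875
  [0.75→3.75]: (223.0+99.5)/2 × 3 = 483.75
  [3.75→4.75]: (99.5+76.0)/2 × 1 = 87.75
  [4.75→7.75]: (76.0+33.9)/2 × 3 = 164.85
  Sum = 921.8875 ng/mL·h
Extrapolated tail: C_last / k_e = 33.9 / 0.269 = 126.022
AUC_0→∞ = 921.8875 + 126.022 = 1047.9095 ng/mL·h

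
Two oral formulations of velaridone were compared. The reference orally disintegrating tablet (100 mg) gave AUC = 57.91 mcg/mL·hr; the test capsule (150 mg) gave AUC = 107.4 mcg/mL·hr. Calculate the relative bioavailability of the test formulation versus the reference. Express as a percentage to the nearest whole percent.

F_rel = (AUC_test/D_test) / (AUC_ref/D_ref)
      = (107.4/150) / (57.91/100)
      = 0.716 / 0.5791 = 1.2364 = 123.64%

F_rel = 124%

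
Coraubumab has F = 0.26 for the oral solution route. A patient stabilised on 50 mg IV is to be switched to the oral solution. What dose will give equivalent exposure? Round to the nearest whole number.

D_oral = 192 mg

For equal systemic exposure: F × D_ev = D_iv
D_ev = D_iv / F = 50 / 0.26 = 192.308 mg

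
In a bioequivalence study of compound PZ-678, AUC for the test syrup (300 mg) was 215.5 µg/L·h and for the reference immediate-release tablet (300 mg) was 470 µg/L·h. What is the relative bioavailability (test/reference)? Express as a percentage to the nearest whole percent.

F_rel = (AUC_test/D_test) / (AUC_ref/D_ref)
      = (215.5/300) / (470/300)
      = 0.718333 / 1.56667 = 0.4585 = 45.85%

F_rel = 46%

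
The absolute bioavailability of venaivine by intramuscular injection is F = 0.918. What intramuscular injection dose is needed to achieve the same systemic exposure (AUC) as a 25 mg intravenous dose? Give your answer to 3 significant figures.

For equal systemic exposure: F × D_ev = D_iv
D_ev = D_iv / F = 25 / 0.918 = 27.2331 mg

D_intramuscular = 27.2 mg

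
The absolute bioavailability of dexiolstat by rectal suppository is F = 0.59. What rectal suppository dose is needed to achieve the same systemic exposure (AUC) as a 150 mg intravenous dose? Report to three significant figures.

D_rectal = 254 mg

For equal systemic exposure: F × D_ev = D_iv
D_ev = D_iv / F = 150 / 0.59 = 254.237 mg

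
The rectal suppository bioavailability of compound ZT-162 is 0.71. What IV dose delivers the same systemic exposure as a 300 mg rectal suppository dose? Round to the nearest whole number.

D_iv = 213 mg

Systemic exposure from an extravascular dose = F × D_ev, so the equivalent IV dose is F × D_ev.
D_iv = F × D_ev = 0.71 × 300 = 213 mg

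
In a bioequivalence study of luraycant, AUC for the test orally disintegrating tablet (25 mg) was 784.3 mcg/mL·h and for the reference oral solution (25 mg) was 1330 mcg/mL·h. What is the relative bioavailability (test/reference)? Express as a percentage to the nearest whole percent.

F_rel = 59%

F_rel = (AUC_test/D_test) / (AUC_ref/D_ref)
      = (784.3/25) / (1330/25)
      = 31.372 / 53.2 = 0.5897 = 58.97%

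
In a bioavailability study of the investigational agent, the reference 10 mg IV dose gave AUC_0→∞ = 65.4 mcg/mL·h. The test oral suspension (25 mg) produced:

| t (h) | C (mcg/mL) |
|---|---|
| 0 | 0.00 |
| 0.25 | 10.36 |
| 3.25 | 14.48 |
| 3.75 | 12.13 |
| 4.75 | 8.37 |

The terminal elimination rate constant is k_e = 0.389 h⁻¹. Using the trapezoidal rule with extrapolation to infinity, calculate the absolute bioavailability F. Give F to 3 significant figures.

F = 0.471

Trapezoidal AUC_0→4.75 (oral suspension):
  [0→0.25]: (0.00+10.36)/2 × 0.25 = 1.295
  [0.25→3.25]: (10.36+14.48)/2 × 3 = 37.26
  [3.25→3.75]: (14.48+12.13)/2 × 0.5 = 6.6525
  [3.75→4.75]: (12.13+8.37)/2 × 1 = 10.25
  Sum = 55.4575 mcg/mL·h
Tail: C_last/k_e = 8.37/0.389 = 21.517
AUC_0→∞ (oral suspension) = 55.4575 + 21.517 = 76.9745 mcg/mL·h
F = (AUC_ev/D_ev)/(AUC_iv/D_iv) = (76.9745/25)/(65.4/10) = 3.07898/6.54 = 0.4708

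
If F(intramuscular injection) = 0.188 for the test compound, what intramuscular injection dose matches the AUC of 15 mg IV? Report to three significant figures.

For equal systemic exposure: F × D_ev = D_iv
D_ev = D_iv / F = 15 / 0.188 = 79.7872 mg

D_intramuscular = 79.8 mg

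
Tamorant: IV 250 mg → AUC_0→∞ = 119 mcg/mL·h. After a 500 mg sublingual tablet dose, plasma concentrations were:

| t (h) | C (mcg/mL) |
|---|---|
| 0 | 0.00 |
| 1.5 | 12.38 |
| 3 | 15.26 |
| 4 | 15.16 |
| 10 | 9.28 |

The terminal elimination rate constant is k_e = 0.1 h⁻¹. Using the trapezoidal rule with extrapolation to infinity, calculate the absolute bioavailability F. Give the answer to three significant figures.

Trapezoidal AUC_0→10 (sublingual tablet):
  [0→1.5]: (0.00+12.38)/2 × 1.5 = 9.285
  [1.5→3]: (12.38+15.26)/2 × 1.5 = 20.73
  [3→4]: (15.26+15.16)/2 × 1 = 15.21
  [4→10]: (15.16+9.28)/2 × 6 = 73.32
  Sum = 118.545 mcg/mL·h
Tail: C_last/k_e = 9.28/0.1 = 92.800
AUC_0→∞ (sublingual tablet) = 118.545 + 92.800 = 211.345 mcg/mL·h
F = (AUC_ev/D_ev)/(AUC_iv/D_iv) = (211.345/500)/(119/250) = 0.42269/0.476 = 0.8880

F = 0.888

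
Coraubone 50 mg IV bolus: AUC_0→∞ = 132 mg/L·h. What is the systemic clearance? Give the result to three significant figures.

CL = 0.379 L/h

CL = Dose_iv / AUC_0→∞
   = 50 / 132 = 0.378788 L/h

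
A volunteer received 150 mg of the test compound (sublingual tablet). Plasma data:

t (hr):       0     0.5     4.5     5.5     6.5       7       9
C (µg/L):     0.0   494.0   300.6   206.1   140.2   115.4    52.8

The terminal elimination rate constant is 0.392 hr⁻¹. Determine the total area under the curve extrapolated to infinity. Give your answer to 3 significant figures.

AUC = 2510 µg/L·hr

Trapezoidal AUC_0→9:
  [0→0.5]: (0.0+494.0)/2 × 0.5 = 123.5
  [0.5→4.5]: (494.0+300.6)/2 × 4 = 1589.2
  [4.5→5.5]: (300.6+206.1)/2 × 1 = 253.35
  [5.5→6.5]: (206.1+140.2)/2 × 1 = 173.15
  [6.5→7]: (140.2+115.4)/2 × 0.5 = 63.9
  [7→9]: (115.4+52.8)/2 × 2 = 168.2
  Sum = 2371.3 µg/L·hr
Extrapolated tail: C_last / k_e = 52.8 / 0.392 = 134.694
AUC_0→∞ = 2371.3 + 134.694 = 2505.994 µg/L·hr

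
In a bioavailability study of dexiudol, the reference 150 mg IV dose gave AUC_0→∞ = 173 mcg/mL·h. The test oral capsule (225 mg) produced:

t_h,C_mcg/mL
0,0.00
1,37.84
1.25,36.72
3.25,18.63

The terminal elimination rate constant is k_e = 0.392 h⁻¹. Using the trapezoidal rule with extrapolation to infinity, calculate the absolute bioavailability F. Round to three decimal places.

Trapezoidal AUC_0→3.25 (oral capsule):
  [0→1]: (0.00+37.84)/2 × 1 = 18.92
  [1→1.25]: (37.84+36.72)/2 × 0.25 = 9.32
  [1.25→3.25]: (36.72+18.63)/2 × 2 = 55.35
  Sum = 83.59 mcg/mL·h
Tail: C_last/k_e = 18.63/0.392 = 47.526
AUC_0→∞ (oral capsule) = 83.59 + 47.526 = 131.116 mcg/mL·h
F = (AUC_ev/D_ev)/(AUC_iv/D_iv) = (131.116/225)/(173/150) = 0.582738/1.15333 = 0.5053

F = 0.505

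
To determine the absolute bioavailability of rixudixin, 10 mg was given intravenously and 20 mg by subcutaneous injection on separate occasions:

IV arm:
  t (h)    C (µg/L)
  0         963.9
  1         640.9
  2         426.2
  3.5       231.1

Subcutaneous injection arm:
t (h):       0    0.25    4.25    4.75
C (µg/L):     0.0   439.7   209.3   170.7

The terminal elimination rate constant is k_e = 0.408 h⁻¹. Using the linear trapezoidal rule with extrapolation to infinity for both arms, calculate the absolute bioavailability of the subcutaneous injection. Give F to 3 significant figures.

F = 0.390

Trapezoidal AUC_0→3.5 (IV):
  [0→1]: (963.9+640.9)/2 × 1 = 802.4
  [1→2]: (640.9+426.2)/2 × 1 = 533.55
  [2→3.5]: (426.2+231.1)/2 × 1.5 = 492.975
  Sum = 1828.925 µg/L·h
IV tail: 231.1/0.408 = 566.422; AUC_iv,0→∞ = 1828.925 + 566.422 = 2395.347 µg/L·h
Trapezoidal AUC_0→4.75 (subcutaneous injection):
  [0→0.25]: (0.0+439.7)/2 × 0.25 = 54.9625
  [0.25→4.25]: (439.7+209.3)/2 × 4 = 1298.0
  [4.25→4.75]: (209.3+170.7)/2 × 0.5 = 95.0
  Sum = 1447.9625 µg/L·h
subcutaneous injection tail: 170.7/0.408 = 418.382; AUC_ev,0→∞ = 1447.9625 + 418.382 = 1866.3445 µg/L·h
F = (AUC_ev/D_ev)/(AUC_iv/D_iv) = (1866.3445/20)/(2395.347/10) = 93.317225/239.5347 = 0.3896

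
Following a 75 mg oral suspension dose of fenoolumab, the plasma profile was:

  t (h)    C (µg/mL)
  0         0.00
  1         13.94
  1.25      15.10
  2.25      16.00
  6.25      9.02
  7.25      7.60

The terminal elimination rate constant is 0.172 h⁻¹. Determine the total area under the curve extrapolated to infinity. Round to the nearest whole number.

Trapezoidal AUC_0→7.25:
  [0→1]: (0.00+13.94)/2 × 1 = 6.97
  [1→1.25]: (13.94+15.10)/2 × 0.25 = 3.63
  [1.25→2.25]: (15.10+16.00)/2 × 1 = 15.55
  [2.25→6.25]: (16.00+9.02)/2 × 4 = 50.04
  [6.25→7.25]: (9.02+7.60)/2 × 1 = 8.31
  Sum = 84.5 µg/mL·h
Extrapolated tail: C_last / k_e = 7.60 / 0.172 = 44.186
AUC_0→∞ = 84.5 + 44.186 = 128.686 µg/mL·h

AUC = 129 µg/mL·h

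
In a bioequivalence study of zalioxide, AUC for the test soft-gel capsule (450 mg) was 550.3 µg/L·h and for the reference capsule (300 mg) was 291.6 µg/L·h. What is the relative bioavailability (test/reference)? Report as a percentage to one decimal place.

F_rel = (AUC_test/D_test) / (AUC_ref/D_ref)
      = (550.3/450) / (291.6/300)
      = 1.22289 / 0.972 = 1.2581 = 125.81%

F_rel = 125.8%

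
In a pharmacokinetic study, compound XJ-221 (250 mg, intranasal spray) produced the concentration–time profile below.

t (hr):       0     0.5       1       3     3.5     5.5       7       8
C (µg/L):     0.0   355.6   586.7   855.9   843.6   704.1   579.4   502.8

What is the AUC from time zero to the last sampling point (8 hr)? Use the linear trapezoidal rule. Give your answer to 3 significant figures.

Trapezoidal AUC_0→8:
  [0→0.5]: (0.0+355.6)/2 × 0.5 = 88.9
  [0.5→1]: (355.6+586.7)/2 × 0.5 = 235.575
  [1→3]: (586.7+855.9)/2 × 2 = 1442.6
  [3→3.5]: (855.9+843.6)/2 × 0.5 = 424.875
  [3.5→5.5]: (843.6+704.1)/2 × 2 = 1547.7
  [5.5→7]: (704.1+579.4)/2 × 1.5 = 962.625
  [7→8]: (579.4+502.8)/2 × 1 = 541.1
  Sum = 5243.375 µg/L·hr

AUC = 5240 µg/L·hr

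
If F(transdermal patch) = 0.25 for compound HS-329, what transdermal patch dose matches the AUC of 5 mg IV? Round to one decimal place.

For equal systemic exposure: F × D_ev = D_iv
D_ev = D_iv / F = 5 / 0.25 = 20 mg

D_transdermal = 20.0 mg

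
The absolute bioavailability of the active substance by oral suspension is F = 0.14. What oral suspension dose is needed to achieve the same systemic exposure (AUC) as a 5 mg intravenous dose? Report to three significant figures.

For equal systemic exposure: F × D_ev = D_iv
D_ev = D_iv / F = 5 / 0.14 = 35.7143 mg

D_oral = 35.7 mg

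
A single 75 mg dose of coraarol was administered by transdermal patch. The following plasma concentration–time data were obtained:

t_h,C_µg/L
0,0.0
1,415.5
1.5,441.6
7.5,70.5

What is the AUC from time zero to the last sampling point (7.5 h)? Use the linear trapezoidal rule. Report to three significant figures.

AUC = 1960 µg/L·h

Trapezoidal AUC_0→7.5:
  [0→1]: (0.0+415.5)/2 × 1 = 207.75
  [1→1.5]: (415.5+441.6)/2 × 0.5 = 214.275
  [1.5→7.5]: (441.6+70.5)/2 × 6 = 1536.3
  Sum = 1958.325 µg/L·h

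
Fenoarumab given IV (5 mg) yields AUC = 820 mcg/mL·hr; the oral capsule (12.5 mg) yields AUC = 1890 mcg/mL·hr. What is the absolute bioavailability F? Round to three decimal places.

F = 0.922

F = (AUC_ev / D_ev) / (AUC_iv / D_iv)
  = (1890/12.5) / (820/5)
  = 151.2 / 164 = 0.9220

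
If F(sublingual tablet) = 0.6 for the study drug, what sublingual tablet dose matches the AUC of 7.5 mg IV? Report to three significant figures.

D_sublingual = 12.5 mg

For equal systemic exposure: F × D_ev = D_iv
D_ev = D_iv / F = 7.5 / 0.6 = 12.5 mg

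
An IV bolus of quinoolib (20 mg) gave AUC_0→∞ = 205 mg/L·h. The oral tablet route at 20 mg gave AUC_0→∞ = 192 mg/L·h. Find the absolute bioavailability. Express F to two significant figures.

F = 0.94

F = (AUC_ev / D_ev) / (AUC_iv / D_iv)
  = (192/20) / (205/20)
  = 9.6 / 10.25 = 0.9366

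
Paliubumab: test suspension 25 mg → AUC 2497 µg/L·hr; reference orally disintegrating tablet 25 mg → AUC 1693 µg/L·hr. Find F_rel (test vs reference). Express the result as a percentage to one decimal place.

F_rel = (AUC_test/D_test) / (AUC_ref/D_ref)
      = (2497/25) / (1693/25)
      = 99.88 / 67.72 = 1.4749 = 147.49%

F_rel = 147.5%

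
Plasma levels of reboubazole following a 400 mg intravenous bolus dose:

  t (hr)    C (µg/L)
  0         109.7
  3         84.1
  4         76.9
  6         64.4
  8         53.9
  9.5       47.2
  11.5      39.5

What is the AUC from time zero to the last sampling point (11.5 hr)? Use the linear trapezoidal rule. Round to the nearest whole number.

Trapezoidal AUC_0→11.5:
  [0→3]: (109.7+84.1)/2 × 3 = 290.7
  [3→4]: (84.1+76.9)/2 × 1 = 80.5
  [4→6]: (76.9+64.4)/2 × 2 = 141.3
  [6→8]: (64.4+53.9)/2 × 2 = 118.3
  [8→9.5]: (53.9+47.2)/2 × 1.5 = 75.825
  [9.5→11.5]: (47.2+39.5)/2 × 2 = 86.7
  Sum = 793.325 µg/L·hr

AUC = 793 µg/L·hr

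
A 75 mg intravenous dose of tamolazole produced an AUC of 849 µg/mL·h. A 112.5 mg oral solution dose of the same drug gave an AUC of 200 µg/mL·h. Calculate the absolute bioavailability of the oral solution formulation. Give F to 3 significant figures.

F = 0.157

F = (AUC_ev / D_ev) / (AUC_iv / D_iv)
  = (200/112.5) / (849/75)
  = 1.77778 / 11.32 = 0.1570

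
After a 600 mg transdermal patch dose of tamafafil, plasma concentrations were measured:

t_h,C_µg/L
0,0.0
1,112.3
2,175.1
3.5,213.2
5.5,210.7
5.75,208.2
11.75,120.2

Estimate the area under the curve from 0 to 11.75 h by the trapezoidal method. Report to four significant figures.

AUC = 1953 µg/L·h

Trapezoidal AUC_0→11.75:
  [0→1]: (0.0+112.3)/2 × 1 = 56.15
  [1→2]: (112.3+175.1)/2 × 1 = 143.7
  [2→3.5]: (175.1+213.2)/2 × 1.5 = 291.225
  [3.5→5.5]: (213.2+210.7)/2 × 2 = 423.9
  [5.5→5.75]: (210.7+208.2)/2 × 0.25 = 52.3625
  [5.75→11.75]: (208.2+120.2)/2 × 6 = 985.2
  Sum = 1952.5375 µg/L·h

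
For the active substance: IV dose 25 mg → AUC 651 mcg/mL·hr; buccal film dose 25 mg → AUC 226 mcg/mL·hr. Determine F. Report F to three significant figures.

F = 0.347

F = (AUC_ev / D_ev) / (AUC_iv / D_iv)
  = (226/25) / (651/25)
  = 9.04 / 26.04 = 0.3472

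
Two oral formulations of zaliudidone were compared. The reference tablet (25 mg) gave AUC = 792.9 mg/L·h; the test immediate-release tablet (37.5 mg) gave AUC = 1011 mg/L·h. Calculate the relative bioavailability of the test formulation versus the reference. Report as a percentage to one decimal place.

F_rel = 85.0%

F_rel = (AUC_test/D_test) / (AUC_ref/D_ref)
      = (1011/37.5) / (792.9/25)
      = 26.96 / 31.716 = 0.8500 = 85.00%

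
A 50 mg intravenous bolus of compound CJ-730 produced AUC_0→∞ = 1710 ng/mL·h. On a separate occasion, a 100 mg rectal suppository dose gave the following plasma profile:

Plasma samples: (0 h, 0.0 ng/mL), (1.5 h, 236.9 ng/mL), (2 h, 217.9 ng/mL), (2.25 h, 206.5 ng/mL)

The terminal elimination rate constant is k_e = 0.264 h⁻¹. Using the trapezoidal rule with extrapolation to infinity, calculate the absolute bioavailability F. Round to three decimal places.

F = 0.329

Trapezoidal AUC_0→2.25 (rectal suppository):
  [0→1.5]: (0.0+236.9)/2 × 1.5 = 177.675
  [1.5→2]: (236.9+217.9)/2 × 0.5 = 113.7
  [2→2.25]: (217.9+206.5)/2 × 0.25 = 53.05
  Sum = 344.425 ng/mL·h
Tail: C_last/k_e = 206.5/0.264 = 782.197
AUC_0→∞ (rectal suppository) = 344.425 + 782.197 = 1126.622 ng/mL·h
F = (AUC_ev/D_ev)/(AUC_iv/D_iv) = (1126.622/100)/(1710/50) = 11.26622/34.2 = 0.3294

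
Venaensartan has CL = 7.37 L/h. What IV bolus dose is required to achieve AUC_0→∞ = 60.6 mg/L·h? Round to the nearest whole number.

Dose = 447 mg

Dose_iv = CL × AUC_0→∞
     = 7.37 × 60.6 = 446.622 mg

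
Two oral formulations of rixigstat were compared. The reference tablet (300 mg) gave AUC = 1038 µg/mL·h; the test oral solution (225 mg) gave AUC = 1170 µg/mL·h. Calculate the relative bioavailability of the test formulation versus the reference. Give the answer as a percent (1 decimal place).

F_rel = 150.3%

F_rel = (AUC_test/D_test) / (AUC_ref/D_ref)
      = (1170/225) / (1038/300)
      = 5.2 / 3.46 = 1.5029 = 150.29%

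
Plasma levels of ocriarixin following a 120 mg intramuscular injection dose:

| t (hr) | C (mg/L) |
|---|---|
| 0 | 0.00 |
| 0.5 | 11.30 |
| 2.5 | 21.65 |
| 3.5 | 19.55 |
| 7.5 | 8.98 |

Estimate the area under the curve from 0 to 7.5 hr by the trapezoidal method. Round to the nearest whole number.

Trapezoidal AUC_0→7.5:
  [0→0.5]: (0.00+11.30)/2 × 0.5 = 2.825
  [0.5→2.5]: (11.30+21.65)/2 × 2 = 32.95
  [2.5→3.5]: (21.65+19.55)/2 × 1 = 20.6
  [3.5→7.5]: (19.55+8.98)/2 × 4 = 57.06
  Sum = 113.435 mg/L·hr

AUC = 113 mg/L·hr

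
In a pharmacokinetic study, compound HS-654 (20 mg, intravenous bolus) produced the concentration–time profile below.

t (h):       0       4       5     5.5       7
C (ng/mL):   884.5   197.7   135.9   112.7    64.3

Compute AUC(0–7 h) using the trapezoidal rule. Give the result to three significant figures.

AUC = 2530 ng/mL·h

Trapezoidal AUC_0→7:
  [0→4]: (884.5+197.7)/2 × 4 = 2164.4
  [4→5]: (197.7+135.9)/2 × 1 = 166.8
  [5→5.5]: (135.9+112.7)/2 × 0.5 = 62.15
  [5.5→7]: (112.7+64.3)/2 × 1.5 = 132.75
  Sum = 2526.1 ng/mL·h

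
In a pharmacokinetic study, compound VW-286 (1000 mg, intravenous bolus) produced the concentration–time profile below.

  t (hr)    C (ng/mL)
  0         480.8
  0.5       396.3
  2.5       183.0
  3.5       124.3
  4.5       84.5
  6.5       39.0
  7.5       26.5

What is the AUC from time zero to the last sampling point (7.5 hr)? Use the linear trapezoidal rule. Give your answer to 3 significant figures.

AUC = 1210 ng/mL·hr

Trapezoidal AUC_0→7.5:
  [0→0.5]: (480.8+396.3)/2 × 0.5 = 219.275
  [0.5→2.5]: (396.3+183.0)/2 × 2 = 579.3
  [2.5→3.5]: (183.0+124.3)/2 × 1 = 153.65
  [3.5→4.5]: (124.3+84.5)/2 × 1 = 104.4
  [4.5→6.5]: (84.5+39.0)/2 × 2 = 123.5
  [6.5→7.5]: (39.0+26.5)/2 × 1 = 32.75
  Sum = 1212.875 ng/mL·hr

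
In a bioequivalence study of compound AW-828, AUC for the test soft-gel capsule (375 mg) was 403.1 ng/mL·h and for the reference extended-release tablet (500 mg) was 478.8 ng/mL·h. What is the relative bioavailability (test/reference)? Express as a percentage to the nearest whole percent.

F_rel = 112%

F_rel = (AUC_test/D_test) / (AUC_ref/D_ref)
      = (403.1/375) / (478.8/500)
      = 1.07493 / 0.9576 = 1.1225 = 112.25%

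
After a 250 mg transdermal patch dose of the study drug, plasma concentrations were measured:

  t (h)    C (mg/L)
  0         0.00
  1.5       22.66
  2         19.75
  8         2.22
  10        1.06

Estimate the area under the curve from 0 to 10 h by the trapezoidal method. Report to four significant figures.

AUC = 96.79 mg/L·h

Trapezoidal AUC_0→10:
  [0→1.5]: (0.00+22.66)/2 × 1.5 = 16.995
  [1.5→2]: (22.66+19.75)/2 × 0.5 = 10.6025
  [2→8]: (19.75+2.22)/2 × 6 = 65.91
  [8→10]: (2.22+1.06)/2 × 2 = 3.28
  Sum = 96.7875 mg/L·h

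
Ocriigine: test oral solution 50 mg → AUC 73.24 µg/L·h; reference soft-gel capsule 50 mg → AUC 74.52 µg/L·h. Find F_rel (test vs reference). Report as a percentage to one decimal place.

F_rel = (AUC_test/D_test) / (AUC_ref/D_ref)
      = (73.24/50) / (74.52/50)
      = 1.4648 / 1.4904 = 0.9828 = 98.28%

F_rel = 98.3%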